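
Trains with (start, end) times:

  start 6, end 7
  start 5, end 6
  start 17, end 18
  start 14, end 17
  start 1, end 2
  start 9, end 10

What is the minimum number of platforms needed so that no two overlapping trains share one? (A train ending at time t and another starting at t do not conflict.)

1

The answer is the maximum number of intervals overlapping at any instant.
Events (time:±→running): 1:+→1 … peak 1.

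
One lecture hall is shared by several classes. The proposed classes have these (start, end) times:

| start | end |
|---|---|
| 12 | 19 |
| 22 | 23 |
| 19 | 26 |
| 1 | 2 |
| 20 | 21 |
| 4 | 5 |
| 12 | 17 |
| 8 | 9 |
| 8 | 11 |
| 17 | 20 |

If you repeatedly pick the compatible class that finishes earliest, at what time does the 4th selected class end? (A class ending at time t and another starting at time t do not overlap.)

By end time: (1,2), (4,5), (8,9), (8,11), (12,17), (12,19), (17,20), (20,21), (22,23), (19,26).
Pick (1,2); next start ≥ 2 → (4,5); next start ≥ 5 → (8,9); next start ≥ 9 → (12,17); next start ≥ 17 → (17,20); next start ≥ 20 → (20,21); next start ≥ 21 → (22,23).
Selected: (1,2) (4,5) (8,9) (12,17) (17,20) (20,21) (22,23)

17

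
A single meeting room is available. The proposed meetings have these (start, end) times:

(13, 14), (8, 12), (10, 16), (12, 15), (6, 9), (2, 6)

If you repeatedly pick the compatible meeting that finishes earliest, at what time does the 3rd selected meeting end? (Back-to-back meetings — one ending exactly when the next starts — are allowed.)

14

Greedy by earliest finish: after sorting by end time, pick each interval compatible with the last pick.
Sorted by end: (2,6)  (6,9)  (8,12)  (13,14)  (12,15)  (10,16)
take (2,6); take (6,9); take (13,14); skip (12,15); skip (10,16).
Selected: (2,6) (6,9) (13,14)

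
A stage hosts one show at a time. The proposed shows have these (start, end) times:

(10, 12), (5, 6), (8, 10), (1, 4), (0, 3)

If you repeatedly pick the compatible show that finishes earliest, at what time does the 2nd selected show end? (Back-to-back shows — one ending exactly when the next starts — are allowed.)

6

Order by finish time; keep every interval that doesn't clash with the previous kept one.
By end time: (0,3), (1,4), (5,6), (8,10), (10,12).
Pick (0,3); next start ≥ 3 → (5,6); next start ≥ 6 → (8,10); next start ≥ 10 → (10,12).
Selected: (0,3) (5,6) (8,10) (10,12)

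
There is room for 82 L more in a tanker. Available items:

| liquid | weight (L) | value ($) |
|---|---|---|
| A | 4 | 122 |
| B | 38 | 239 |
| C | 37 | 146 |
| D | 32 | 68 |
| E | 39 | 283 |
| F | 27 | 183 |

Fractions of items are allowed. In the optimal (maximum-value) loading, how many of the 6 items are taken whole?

3

Order: A (122/4=30.50) > E (283/39=7.26) > F (183/27=6.78) > B (239/38=6.29) > C (146/37=3.95) > D (68/32=2.12)
Fill: take A (4 @ 122) → take E (39 @ 283) → take F (27 @ 183) → take 12/38 of B → 75.47; 82/82 used.
3 item(s) taken whole; one partial (take 12/38 of B).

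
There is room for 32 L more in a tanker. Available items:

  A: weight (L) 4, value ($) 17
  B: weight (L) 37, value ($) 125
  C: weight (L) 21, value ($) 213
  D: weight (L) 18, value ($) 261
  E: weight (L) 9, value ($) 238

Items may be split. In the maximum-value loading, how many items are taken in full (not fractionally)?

2

Ratios (sorted): E 26.44, D 14.50, C 10.14, A 4.25, B 3.38
take E (9 @ 238); take D (18 @ 261); take 5/21 of C → 50.71. Capacity used 32/32.
2 item(s) taken whole; one partial (take 5/21 of C).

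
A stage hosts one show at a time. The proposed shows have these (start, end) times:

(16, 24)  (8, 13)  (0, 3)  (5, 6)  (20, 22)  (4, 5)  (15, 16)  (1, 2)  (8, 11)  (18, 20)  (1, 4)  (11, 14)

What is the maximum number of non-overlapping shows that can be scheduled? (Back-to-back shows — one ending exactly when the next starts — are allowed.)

Sorted by end: (1,2)  (0,3)  (1,4)  (4,5)  (5,6)  (8,11)  (8,13)  (11,14)  (15,16)  (18,20)  (20,22)  (16,24)
take (1,2); take (4,5); take (5,6); take (8,11); skip (8,13); take (11,14); take (15,16); take (18,20); take (20,22); skip (16,24).
Selected 8 shows.

8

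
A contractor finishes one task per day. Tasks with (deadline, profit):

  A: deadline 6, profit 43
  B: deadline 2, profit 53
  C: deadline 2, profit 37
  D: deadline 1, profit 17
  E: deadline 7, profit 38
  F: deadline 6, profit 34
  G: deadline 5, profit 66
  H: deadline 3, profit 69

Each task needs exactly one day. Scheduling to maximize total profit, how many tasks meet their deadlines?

Profit order: H=69 G=66 B=53 A=43 E=38 C=37 F=34 D=17
Assign: H→slot 3, G→slot 5, B→slot 2, A→slot 6, E→slot 7, C→slot 1, F→slot 4, D skipped.
Slots: [1:C] [2:B] [3:H] [4:F] [5:G] [6:A] [7:E]
7 of 8 scheduled.

7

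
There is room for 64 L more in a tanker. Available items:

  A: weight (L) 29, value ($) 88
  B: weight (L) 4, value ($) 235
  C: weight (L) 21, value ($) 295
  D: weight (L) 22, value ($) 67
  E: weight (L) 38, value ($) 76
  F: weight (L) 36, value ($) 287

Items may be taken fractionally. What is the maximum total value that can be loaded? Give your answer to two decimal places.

826.14

Sort by value per unit weight and fill in that order.
Ratios (sorted): B 58.75, C 14.05, F 7.97, D 3.05, A 3.03, E 2.00
take B (4 @ 235); take C (21 @ 295); take F (36 @ 287); take 3/22 of D → 9.14. Capacity used 64/64.
Total value = 826.14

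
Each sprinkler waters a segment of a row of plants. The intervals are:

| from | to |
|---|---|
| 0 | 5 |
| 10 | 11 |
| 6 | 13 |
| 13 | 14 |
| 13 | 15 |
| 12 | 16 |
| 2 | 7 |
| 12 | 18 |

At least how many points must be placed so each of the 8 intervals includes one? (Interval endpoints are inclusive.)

Sort by right endpoint; whenever an interval is uncovered, place a point at its right end.
By right end: [0,5]  [2,7]  [10,11]  [6,13]  [13,14]  [13,15]  [12,16]  [12,18]
[0,5] uncovered → point at 5; [10,11] uncovered → point at 11; [13,14] uncovered → point at 14.
Points: 5, 11, 14 (3 total).

3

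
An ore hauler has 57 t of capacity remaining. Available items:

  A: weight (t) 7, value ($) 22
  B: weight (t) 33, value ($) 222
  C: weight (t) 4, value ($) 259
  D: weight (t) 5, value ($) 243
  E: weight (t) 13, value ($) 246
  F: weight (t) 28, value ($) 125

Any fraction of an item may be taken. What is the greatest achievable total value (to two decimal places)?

Order: C (259/4=64.75) > D (243/5=48.60) > E (246/13=18.92) > B (222/33=6.73) > F (125/28=4.46) > A (22/7=3.14)
Fill: take C (4 @ 259) → take D (5 @ 243) → take E (13 @ 246) → take B (33 @ 222) → take 2/28 of F → 8.93; 57/57 used.
Total value = 978.93

978.93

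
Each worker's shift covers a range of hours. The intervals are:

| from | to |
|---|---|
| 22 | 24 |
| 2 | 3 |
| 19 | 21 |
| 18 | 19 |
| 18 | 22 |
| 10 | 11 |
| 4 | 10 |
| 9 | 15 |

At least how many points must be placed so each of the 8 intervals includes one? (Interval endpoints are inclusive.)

4

By right end: [2,3]  [4,10]  [10,11]  [9,15]  [18,19]  [19,21]  [18,22]  [22,24]
[2,3] uncovered → point at 3; [4,10] uncovered → point at 10; [18,19] uncovered → point at 19; [22,24] uncovered → point at 24.
Points: 3, 10, 19, 24 (4 total).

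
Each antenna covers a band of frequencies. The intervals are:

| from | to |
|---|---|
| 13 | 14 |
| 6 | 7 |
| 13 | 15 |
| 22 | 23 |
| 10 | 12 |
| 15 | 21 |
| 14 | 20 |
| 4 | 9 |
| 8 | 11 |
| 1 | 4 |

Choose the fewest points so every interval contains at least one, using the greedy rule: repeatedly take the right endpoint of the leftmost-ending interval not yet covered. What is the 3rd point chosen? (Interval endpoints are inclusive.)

Sort by right endpoint; whenever an interval is uncovered, place a point at its right end.
By right end: [1,4]  [6,7]  [4,9]  [8,11]  [10,12]  [13,14]  [13,15]  [14,20]  [15,21]  [22,23]
[1,4] uncovered → point at 4; [6,7] uncovered → point at 7; [8,11] uncovered → point at 11; [13,14] uncovered → point at 14; [15,21] uncovered → point at 21; [22,23] uncovered → point at 23.
Points: 4, 7, 11, 14, 21, 23 (6 total).

11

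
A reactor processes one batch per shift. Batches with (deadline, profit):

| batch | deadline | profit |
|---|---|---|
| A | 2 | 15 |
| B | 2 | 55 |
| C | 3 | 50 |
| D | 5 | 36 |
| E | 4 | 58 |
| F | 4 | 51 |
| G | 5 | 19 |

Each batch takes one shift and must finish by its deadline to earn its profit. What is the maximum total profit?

By profit: E(d4,58), B(d2,55), F(d4,51), C(d3,50), D(d5,36), G(d5,19), A(d2,15)
E→slot 4; B→slot 2; F→slot 3; C→slot 1; D→slot 5; G skipped; A skipped.
Profit = 50 + 55 + 51 + 58 + 36 = 250

250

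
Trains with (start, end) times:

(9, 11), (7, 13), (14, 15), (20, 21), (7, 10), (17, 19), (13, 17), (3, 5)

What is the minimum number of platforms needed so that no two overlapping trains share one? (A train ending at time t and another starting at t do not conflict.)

The answer is the maximum number of intervals overlapping at any instant.
Events (time:±→running): 3:+→1 5:-→0 7:+→1 7:+→2 9:+→3 … peak 3.

3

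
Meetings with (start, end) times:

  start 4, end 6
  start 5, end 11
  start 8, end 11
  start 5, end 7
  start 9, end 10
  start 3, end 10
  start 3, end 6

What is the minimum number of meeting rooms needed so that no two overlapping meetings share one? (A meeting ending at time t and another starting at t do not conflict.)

starts: [3, 3, 4, 5, 5, 8, 9]
ends:   [6, 6, 7, 10, 10, 11, 11]
s3→1 s3→2 s4→3 s5→4 s5→5  — peak 5.

5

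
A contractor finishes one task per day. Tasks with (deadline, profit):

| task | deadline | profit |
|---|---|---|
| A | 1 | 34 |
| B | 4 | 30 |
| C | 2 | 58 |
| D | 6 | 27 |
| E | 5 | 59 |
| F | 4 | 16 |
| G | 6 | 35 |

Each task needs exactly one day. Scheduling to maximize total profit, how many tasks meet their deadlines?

Take jobs in profit order; each goes to the latest open slot no later than its deadline.
By profit: E(d5,59), C(d2,58), G(d6,35), A(d1,34), B(d4,30), D(d6,27), F(d4,16)
E→slot 5; C→slot 2; G→slot 6; A→slot 1; B→slot 4; D→slot 3; F skipped.
6 of 7 scheduled.

6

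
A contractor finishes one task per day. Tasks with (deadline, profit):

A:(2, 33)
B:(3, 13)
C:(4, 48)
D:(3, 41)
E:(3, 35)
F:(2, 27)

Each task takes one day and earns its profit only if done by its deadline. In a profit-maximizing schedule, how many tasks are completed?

Profit order: C=48 D=41 E=35 A=33 F=27 B=13
Assign: C→slot 4, D→slot 3, E→slot 2, A→slot 1, F skipped, B skipped.
Slots: [1:A] [2:E] [3:D] [4:C]
4 of 6 scheduled.

4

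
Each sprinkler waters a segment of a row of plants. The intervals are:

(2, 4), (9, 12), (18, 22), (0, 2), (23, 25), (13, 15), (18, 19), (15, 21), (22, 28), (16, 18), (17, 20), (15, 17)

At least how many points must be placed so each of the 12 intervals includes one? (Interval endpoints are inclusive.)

5

By right end: [0,2]  [2,4]  [9,12]  [13,15]  [15,17]  [16,18]  [18,19]  [17,20]  [15,21]  [18,22]  [23,25]  [22,28]
[0,2] uncovered → point at 2; [9,12] uncovered → point at 12; [13,15] uncovered → point at 15; [16,18] uncovered → point at 18; [23,25] uncovered → point at 25.
Points: 2, 12, 15, 18, 25 (5 total).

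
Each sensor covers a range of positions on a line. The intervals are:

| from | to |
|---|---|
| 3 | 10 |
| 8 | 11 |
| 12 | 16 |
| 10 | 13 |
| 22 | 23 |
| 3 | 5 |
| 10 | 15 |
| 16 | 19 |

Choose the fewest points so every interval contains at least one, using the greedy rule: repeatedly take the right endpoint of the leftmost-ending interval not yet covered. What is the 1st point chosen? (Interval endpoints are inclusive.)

5

By right end: [3,5]  [3,10]  [8,11]  [10,13]  [10,15]  [12,16]  [16,19]  [22,23]
[3,5] uncovered → point at 5; [8,11] uncovered → point at 11; [12,16] uncovered → point at 16; [22,23] uncovered → point at 23.
Points: 5, 11, 16, 23 (4 total).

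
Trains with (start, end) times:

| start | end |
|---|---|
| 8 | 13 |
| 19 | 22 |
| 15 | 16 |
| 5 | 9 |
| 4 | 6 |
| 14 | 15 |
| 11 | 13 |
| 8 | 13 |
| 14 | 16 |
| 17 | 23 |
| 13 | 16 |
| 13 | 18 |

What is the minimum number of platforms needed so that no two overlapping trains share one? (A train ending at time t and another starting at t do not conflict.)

The answer is the maximum number of intervals overlapping at any instant.
starts: [4, 5, 8, 8, 11, 13, 13, 14, 14, 15, 17, 19]
ends:   [6, 9, 13, 13, 13, 15, 16, 16, 16, 18, 22, 23]
s4→1 s5→2 e6→1 s8→2 s8→3 e9→2 s11→3 e13→2 e13→1 e13→0 s13→1 s13→2 s14→3 s14→4  — peak 4.

4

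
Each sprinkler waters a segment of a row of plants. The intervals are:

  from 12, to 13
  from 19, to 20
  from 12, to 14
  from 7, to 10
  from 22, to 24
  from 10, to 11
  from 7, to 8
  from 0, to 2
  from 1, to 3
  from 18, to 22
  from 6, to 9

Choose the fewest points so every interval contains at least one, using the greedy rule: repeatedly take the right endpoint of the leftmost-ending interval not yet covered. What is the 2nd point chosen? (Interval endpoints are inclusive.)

8

Sort by right endpoint; whenever an interval is uncovered, place a point at its right end.
By right end: [0,2]  [1,3]  [7,8]  [6,9]  [7,10]  [10,11]  [12,13]  [12,14]  [19,20]  [18,22]  [22,24]
[0,2] uncovered → point at 2; [7,8] uncovered → point at 8; [10,11] uncovered → point at 11; [12,13] uncovered → point at 13; [19,20] uncovered → point at 20; [22,24] uncovered → point at 24.
Points: 2, 8, 11, 13, 20, 24 (6 total).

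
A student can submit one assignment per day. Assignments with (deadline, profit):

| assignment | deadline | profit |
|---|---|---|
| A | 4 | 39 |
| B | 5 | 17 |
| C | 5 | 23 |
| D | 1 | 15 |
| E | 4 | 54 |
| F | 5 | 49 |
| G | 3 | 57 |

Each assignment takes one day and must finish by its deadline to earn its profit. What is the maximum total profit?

Take jobs in profit order; each goes to the latest open slot no later than its deadline.
By profit: G(d3,57), E(d4,54), F(d5,49), A(d4,39), C(d5,23), B(d5,17), D(d1,15)
G→slot 3; E→slot 4; F→slot 5; A→slot 2; C→slot 1; B skipped; D skipped.
Profit = 23 + 39 + 57 + 54 + 49 = 222

222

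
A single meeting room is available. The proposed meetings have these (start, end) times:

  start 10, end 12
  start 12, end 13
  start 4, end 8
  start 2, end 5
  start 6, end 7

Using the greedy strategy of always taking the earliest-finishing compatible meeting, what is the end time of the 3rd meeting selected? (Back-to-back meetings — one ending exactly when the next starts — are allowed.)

12

By end time: (2,5), (6,7), (4,8), (10,12), (12,13).
Pick (2,5); next start ≥ 5 → (6,7); next start ≥ 7 → (10,12); next start ≥ 12 → (12,13).
Selected: (2,5) (6,7) (10,12) (12,13)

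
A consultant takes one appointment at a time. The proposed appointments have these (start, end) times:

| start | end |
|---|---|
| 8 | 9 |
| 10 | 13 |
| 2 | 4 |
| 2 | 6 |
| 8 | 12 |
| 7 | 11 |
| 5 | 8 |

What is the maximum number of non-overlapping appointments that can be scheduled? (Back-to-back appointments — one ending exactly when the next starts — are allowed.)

Order by finish time; keep every interval that doesn't clash with the previous kept one.
By end time: (2,4), (2,6), (5,8), (8,9), (7,11), (8,12), (10,13).
Pick (2,4); next start ≥ 4 → (5,8); next start ≥ 8 → (8,9); next start ≥ 9 → (10,13).
Selected 4 appointments.

4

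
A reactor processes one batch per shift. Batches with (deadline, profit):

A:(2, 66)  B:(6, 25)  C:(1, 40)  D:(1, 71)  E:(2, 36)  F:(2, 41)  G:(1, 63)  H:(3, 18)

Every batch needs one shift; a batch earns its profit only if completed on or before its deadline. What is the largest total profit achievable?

By profit: D(d1,71), A(d2,66), G(d1,63), F(d2,41), C(d1,40), E(d2,36), B(d6,25), H(d3,18)
D→slot 1; A→slot 2; G skipped; F skipped; C skipped; E skipped; B→slot 6; H→slot 3.
Profit = 71 + 66 + 18 + 25 = 180

180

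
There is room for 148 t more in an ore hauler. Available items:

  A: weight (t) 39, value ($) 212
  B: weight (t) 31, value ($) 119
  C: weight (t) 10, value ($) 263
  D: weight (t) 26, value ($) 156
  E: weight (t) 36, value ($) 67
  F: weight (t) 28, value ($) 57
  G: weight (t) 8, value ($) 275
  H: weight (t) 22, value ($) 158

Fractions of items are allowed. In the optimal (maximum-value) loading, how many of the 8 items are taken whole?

6

Greedy by value/weight ratio, highest first.
Ratios (sorted): G 34.38, C 26.30, H 7.18, D 6.00, A 5.44, B 3.84, F 2.04, E 1.86
take G (8 @ 275); take C (10 @ 263); take H (22 @ 158); take D (26 @ 156); take A (39 @ 212); take B (31 @ 119); take 12/28 of F → 24.43. Capacity used 148/148.
6 item(s) taken whole; one partial (take 12/28 of F).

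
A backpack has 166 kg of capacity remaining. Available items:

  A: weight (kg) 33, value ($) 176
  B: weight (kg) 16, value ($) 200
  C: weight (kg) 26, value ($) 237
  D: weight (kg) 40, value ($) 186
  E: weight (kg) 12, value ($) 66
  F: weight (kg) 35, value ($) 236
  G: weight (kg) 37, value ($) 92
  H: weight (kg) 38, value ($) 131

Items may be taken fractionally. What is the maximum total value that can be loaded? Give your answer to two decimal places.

Ratios (sorted): B 12.50, C 9.12, F 6.74, E 5.50, A 5.33, D 4.65, H 3.45, G 2.49
take B (16 @ 200); take C (26 @ 237); take F (35 @ 236); take E (12 @ 66); take A (33 @ 176); take D (40 @ 186); take 4/38 of H → 13.79. Capacity used 166/166.
Total value = 1114.79

1114.79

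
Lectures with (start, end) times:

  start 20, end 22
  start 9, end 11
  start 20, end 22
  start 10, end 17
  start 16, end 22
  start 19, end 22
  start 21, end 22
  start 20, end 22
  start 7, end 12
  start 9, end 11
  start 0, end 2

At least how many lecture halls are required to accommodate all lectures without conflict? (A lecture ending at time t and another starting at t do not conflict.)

The answer is the maximum number of intervals overlapping at any instant.
Events (time:±→running): 0:+→1 2:-→0 7:+→1 9:+→2 9:+→3 10:+→4 11:-→3 11:-→2 12:-→1 16:+→2 17:-→1 19:+→2 20:+→3 20:+→4 20:+→5 21:+→6 … peak 6.

6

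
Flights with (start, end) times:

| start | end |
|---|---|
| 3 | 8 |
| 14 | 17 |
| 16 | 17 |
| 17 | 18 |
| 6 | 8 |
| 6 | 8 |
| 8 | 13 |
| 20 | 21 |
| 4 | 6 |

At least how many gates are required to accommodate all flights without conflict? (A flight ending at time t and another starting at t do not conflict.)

3

Events (time:±→running): 3:+→1 4:+→2 6:-→1 6:+→2 6:+→3 … peak 3.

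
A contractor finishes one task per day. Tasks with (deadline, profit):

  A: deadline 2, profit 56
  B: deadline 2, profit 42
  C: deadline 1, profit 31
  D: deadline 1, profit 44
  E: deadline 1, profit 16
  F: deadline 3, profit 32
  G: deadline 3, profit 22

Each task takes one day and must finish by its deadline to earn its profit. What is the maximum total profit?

Profit order: A=56 D=44 B=42 F=32 C=31 G=22 E=16
Assign: A→slot 2, D→slot 1, B skipped, F→slot 3, C skipped, G skipped, E skipped.
Slots: [1:D] [2:A] [3:F]
Profit = 44 + 56 + 32 = 132

132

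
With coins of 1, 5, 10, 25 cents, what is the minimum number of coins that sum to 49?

Greedy: take as many of the largest coin as possible, then repeat with the remainder.
49 = 1×25 + 2×10 + 4×1
Total coins = 1 + 2 + 4 = 7

7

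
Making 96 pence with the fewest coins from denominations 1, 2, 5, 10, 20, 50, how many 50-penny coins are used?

1

Use the largest denomination that fits, subtract, and repeat.
96 = 1×50 + 2×20 + 1×5 + 1×1
Count of 50: 1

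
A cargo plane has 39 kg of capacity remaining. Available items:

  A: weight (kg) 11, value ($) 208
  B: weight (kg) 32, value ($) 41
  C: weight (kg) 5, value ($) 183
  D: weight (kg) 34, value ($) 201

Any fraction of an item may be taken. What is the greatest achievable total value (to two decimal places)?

526.97

Ratios (sorted): C 36.60, A 18.91, D 5.91, B 1.28
take C (5 @ 183); take A (11 @ 208); take 23/34 of D → 135.97. Capacity used 39/39.
Total value = 526.97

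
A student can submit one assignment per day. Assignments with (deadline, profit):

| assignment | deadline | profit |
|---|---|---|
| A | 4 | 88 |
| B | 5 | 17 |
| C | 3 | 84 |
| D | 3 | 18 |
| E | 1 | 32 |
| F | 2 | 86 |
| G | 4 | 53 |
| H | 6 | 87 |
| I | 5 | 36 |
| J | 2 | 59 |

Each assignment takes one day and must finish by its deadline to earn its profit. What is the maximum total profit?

440

Profit order: A=88 H=87 F=86 C=84 J=59 G=53 I=36 E=32 D=18 B=17
Assign: A→slot 4, H→slot 6, F→slot 2, C→slot 3, J→slot 1, G skipped, I→slot 5, E skipped, D skipped, B skipped.
Slots: [1:J] [2:F] [3:C] [4:A] [5:I] [6:H]
Profit = 59 + 86 + 84 + 88 + 36 + 87 = 440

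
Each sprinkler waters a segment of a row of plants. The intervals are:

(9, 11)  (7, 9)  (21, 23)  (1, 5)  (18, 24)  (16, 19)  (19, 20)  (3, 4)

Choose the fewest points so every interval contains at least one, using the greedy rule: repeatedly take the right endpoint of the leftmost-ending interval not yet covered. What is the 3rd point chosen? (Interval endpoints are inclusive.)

19

Process intervals by earliest right end; each time one isn't hit yet, stab at its right endpoint.
By right end: [3,4]  [1,5]  [7,9]  [9,11]  [16,19]  [19,20]  [21,23]  [18,24]
[3,4] uncovered → point at 4; [7,9] uncovered → point at 9; [16,19] uncovered → point at 19; [21,23] uncovered → point at 23.
Points: 4, 9, 19, 23 (4 total).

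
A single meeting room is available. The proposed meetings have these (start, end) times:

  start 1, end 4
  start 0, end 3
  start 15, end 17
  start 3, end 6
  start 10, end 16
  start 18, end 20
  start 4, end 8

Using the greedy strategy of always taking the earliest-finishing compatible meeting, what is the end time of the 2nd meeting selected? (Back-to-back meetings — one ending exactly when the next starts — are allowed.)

6

Sort by end time and greedily take each interval whose start is ≥ the last chosen end.
By end time: (0,3), (1,4), (3,6), (4,8), (10,16), (15,17), (18,20).
Pick (0,3); next start ≥ 3 → (3,6); next start ≥ 6 → (10,16); next start ≥ 16 → (18,20).
Selected: (0,3) (3,6) (10,16) (18,20)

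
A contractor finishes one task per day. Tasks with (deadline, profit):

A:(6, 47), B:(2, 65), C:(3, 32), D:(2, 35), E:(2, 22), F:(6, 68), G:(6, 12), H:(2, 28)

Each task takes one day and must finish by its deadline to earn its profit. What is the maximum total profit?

Take jobs in profit order; each goes to the latest open slot no later than its deadline.
By profit: F(d6,68), B(d2,65), A(d6,47), D(d2,35), C(d3,32), H(d2,28), E(d2,22), G(d6,12)
F→slot 6; B→slot 2; A→slot 5; D→slot 1; C→slot 3; H skipped; E skipped; G→slot 4.
Profit = 35 + 65 + 32 + 12 + 47 + 68 = 259

259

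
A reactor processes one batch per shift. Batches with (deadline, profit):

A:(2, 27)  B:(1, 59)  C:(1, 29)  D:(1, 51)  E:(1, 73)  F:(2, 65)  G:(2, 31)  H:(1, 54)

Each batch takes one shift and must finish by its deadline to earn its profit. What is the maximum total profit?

Profit order: E=73 F=65 B=59 H=54 D=51 G=31 C=29 A=27
Assign: E→slot 1, F→slot 2, B skipped, H skipped, D skipped, G skipped, C skipped, A skipped.
Slots: [1:E] [2:F]
Profit = 73 + 65 = 138

138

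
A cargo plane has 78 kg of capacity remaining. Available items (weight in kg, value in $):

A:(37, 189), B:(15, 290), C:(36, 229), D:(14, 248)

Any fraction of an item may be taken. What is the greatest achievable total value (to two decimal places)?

833.41

Order: B (290/15=19.33) > D (248/14=17.71) > C (229/36=6.36) > A (189/37=5.11)
Fill: take B (15 @ 290) → take D (14 @ 248) → take C (36 @ 229) → take 13/37 of A → 66.41; 78/78 used.
Total value = 833.41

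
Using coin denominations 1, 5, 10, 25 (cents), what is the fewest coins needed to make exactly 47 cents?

5

47 − 1×25→22 − 2×10→2 − 2×1→0
Total coins = 1 + 2 + 2 = 5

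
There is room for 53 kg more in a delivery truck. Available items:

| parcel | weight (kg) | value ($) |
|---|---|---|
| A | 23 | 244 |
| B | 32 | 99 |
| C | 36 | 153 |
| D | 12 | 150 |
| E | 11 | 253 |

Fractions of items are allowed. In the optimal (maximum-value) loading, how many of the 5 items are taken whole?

3

Greedy by value/weight ratio, highest first.
Order: E (253/11=23.00) > D (150/12=12.50) > A (244/23=10.61) > C (153/36=4.25) > B (99/32=3.09)
Fill: take E (11 @ 253) → take D (12 @ 150) → take A (23 @ 244) → take 7/36 of C → 29.75; 53/53 used.
3 item(s) taken whole; one partial (take 7/36 of C).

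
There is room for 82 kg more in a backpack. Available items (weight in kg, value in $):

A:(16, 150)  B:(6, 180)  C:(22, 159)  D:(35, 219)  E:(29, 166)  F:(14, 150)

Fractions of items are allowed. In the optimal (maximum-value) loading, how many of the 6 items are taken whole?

4

Sort by value per unit weight and fill in that order.
Order: B (180/6=30.00) > F (150/14=10.71) > A (150/16=9.38) > C (159/22=7.23) > D (219/35=6.26) > E (166/29=5.72)
Fill: take B (6 @ 180) → take F (14 @ 150) → take A (16 @ 150) → take C (22 @ 159) → take 24/35 of D → 150.17; 82/82 used.
4 item(s) taken whole; one partial (take 24/35 of D).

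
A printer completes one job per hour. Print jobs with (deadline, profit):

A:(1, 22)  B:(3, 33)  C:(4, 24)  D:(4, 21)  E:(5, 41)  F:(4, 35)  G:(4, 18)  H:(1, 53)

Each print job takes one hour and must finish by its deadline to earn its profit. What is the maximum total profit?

Profit order: H=53 E=41 F=35 B=33 C=24 A=22 D=21 G=18
Assign: H→slot 1, E→slot 5, F→slot 4, B→slot 3, C→slot 2, A skipped, D skipped, G skipped.
Slots: [1:H] [2:C] [3:B] [4:F] [5:E]
Profit = 53 + 24 + 33 + 35 + 41 = 186

186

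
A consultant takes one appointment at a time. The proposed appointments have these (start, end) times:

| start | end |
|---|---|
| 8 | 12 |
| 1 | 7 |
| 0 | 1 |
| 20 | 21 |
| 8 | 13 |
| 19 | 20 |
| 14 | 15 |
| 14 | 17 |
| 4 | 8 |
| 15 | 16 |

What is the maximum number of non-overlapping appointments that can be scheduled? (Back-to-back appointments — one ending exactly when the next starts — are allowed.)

7

By end time: (0,1), (1,7), (4,8), (8,12), (8,13), (14,15), (15,16), (14,17), (19,20), (20,21).
Pick (0,1); next start ≥ 1 → (1,7); next start ≥ 7 → (8,12); next start ≥ 12 → (14,15); next start ≥ 15 → (15,16); next start ≥ 16 → (19,20); next start ≥ 20 → (20,21).
Selected 7 appointments.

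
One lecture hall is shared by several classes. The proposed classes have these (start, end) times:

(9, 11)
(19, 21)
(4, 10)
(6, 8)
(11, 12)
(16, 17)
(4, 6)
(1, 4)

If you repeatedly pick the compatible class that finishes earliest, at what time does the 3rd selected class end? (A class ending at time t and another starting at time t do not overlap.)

Greedy by earliest finish: after sorting by end time, pick each interval compatible with the last pick.
By end time: (1,4), (4,6), (6,8), (4,10), (9,11), (11,12), (16,17), (19,21).
Pick (1,4); next start ≥ 4 → (4,6); next start ≥ 6 → (6,8); next start ≥ 8 → (9,11); next start ≥ 11 → (11,12); next start ≥ 12 → (16,17); next start ≥ 17 → (19,21).
Selected: (1,4) (4,6) (6,8) (9,11) (11,12) (16,17) (19,21)

8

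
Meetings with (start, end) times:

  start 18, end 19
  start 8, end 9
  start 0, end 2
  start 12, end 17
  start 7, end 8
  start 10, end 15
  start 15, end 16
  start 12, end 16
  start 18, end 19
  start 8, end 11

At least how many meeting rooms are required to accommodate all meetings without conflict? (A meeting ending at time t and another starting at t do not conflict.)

3

Count concurrent intervals with a sweep; the peak is the room count.
Events (time:±→running): 0:+→1 2:-→0 7:+→1 8:-→0 8:+→1 8:+→2 9:-→1 10:+→2 11:-→1 12:+→2 12:+→3 … peak 3.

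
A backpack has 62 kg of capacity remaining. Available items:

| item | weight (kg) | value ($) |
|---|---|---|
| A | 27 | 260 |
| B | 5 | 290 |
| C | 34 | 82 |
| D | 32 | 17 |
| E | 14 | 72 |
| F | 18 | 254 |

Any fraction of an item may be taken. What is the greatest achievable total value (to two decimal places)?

Ratios (sorted): B 58.00, F 14.11, A 9.63, E 5.14, C 2.41, D 0.53
take B (5 @ 290); take F (18 @ 254); take A (27 @ 260); take 12/14 of E → 61.71. Capacity used 62/62.
Total value = 865.71

865.71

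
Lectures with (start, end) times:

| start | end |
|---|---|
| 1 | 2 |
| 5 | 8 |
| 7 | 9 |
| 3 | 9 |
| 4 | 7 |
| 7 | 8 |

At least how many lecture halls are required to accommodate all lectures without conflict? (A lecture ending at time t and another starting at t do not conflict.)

Count concurrent intervals with a sweep; the peak is the room count.
starts: [1, 3, 4, 5, 7, 7]
ends:   [2, 7, 8, 8, 9, 9]
s1→1 e2→0 s3→1 s4→2 s5→3 e7→2 s7→3 s7→4  — peak 4.

4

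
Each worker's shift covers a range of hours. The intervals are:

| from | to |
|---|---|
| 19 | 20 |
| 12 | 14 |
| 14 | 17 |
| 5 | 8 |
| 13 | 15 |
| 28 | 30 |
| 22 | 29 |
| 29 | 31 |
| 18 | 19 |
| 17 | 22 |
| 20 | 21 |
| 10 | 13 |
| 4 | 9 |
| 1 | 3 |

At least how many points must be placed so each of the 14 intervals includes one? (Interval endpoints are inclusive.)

Sort by right endpoint; whenever an interval is uncovered, place a point at its right end.
By right end: [1,3]  [5,8]  [4,9]  [10,13]  [12,14]  [13,15]  [14,17]  [18,19]  [19,20]  [20,21]  [17,22]  [22,29]  [28,30]  [29,31]
[1,3] uncovered → point at 3; [5,8] uncovered → point at 8; [10,13] uncovered → point at 13; [14,17] uncovered → point at 17; [18,19] uncovered → point at 19; [20,21] uncovered → point at 21; [22,29] uncovered → point at 29.
Points: 3, 8, 13, 17, 19, 21, 29 (7 total).

7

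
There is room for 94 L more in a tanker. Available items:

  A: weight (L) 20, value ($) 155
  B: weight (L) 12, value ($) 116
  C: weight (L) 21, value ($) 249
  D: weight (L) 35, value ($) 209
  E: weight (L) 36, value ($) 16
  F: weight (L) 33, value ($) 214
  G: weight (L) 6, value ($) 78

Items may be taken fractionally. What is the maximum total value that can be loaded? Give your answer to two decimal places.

Ratios (sorted): G 13.00, C 11.86, B 9.67, A 7.75, F 6.48, D 5.97, E 0.44
take G (6 @ 78); take C (21 @ 249); take B (12 @ 116); take A (20 @ 155); take F (33 @ 214); take 2/35 of D → 11.94. Capacity used 94/94.
Total value = 823.94

823.94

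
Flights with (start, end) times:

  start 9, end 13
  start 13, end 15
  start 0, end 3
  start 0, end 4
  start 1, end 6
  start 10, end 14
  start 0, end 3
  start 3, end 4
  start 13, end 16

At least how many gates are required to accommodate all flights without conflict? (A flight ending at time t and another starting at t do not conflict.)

4

The answer is the maximum number of intervals overlapping at any instant.
Events (time:±→running): 0:+→1 0:+→2 0:+→3 1:+→4 … peak 4.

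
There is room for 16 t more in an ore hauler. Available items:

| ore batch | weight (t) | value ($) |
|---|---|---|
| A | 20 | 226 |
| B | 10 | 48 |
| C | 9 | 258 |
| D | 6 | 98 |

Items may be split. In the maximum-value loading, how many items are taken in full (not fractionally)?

Sort by value per unit weight and fill in that order.
Ratios (sorted): C 28.67, D 16.33, A 11.30, B 4.80
take C (9 @ 258); take D (6 @ 98); take 1/20 of A → 11.30. Capacity used 16/16.
2 item(s) taken whole; one partial (take 1/20 of A).

2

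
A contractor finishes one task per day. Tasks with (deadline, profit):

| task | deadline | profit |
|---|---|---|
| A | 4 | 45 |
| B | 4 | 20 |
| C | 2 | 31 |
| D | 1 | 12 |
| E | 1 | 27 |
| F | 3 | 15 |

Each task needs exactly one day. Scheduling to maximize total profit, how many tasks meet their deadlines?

Take jobs in profit order; each goes to the latest open slot no later than its deadline.
Profit order: A=45 C=31 E=27 B=20 F=15 D=12
Assign: A→slot 4, C→slot 2, E→slot 1, B→slot 3, F skipped, D skipped.
Slots: [1:E] [2:C] [3:B] [4:A]
4 of 6 scheduled.

4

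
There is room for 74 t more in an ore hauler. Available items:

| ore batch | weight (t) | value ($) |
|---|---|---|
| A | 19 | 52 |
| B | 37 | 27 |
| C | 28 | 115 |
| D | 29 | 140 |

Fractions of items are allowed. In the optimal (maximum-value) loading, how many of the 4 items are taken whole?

Greedy by value/weight ratio, highest first.
Ratios (sorted): D 4.83, C 4.11, A 2.74, B 0.73
take D (29 @ 140); take C (28 @ 115); take 17/19 of A → 46.53. Capacity used 74/74.
2 item(s) taken whole; one partial (take 17/19 of A).

2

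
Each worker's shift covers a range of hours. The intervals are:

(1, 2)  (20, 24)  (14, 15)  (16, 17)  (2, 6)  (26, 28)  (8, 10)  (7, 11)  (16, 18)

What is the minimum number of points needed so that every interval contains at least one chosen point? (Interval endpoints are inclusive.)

6

Sort by right endpoint; whenever an interval is uncovered, place a point at its right end.
By right end: [1,2]  [2,6]  [8,10]  [7,11]  [14,15]  [16,17]  [16,18]  [20,24]  [26,28]
[1,2] uncovered → point at 2; [8,10] uncovered → point at 10; [14,15] uncovered → point at 15; [16,17] uncovered → point at 17; [20,24] uncovered → point at 24; [26,28] uncovered → point at 28.
Points: 2, 10, 15, 17, 24, 28 (6 total).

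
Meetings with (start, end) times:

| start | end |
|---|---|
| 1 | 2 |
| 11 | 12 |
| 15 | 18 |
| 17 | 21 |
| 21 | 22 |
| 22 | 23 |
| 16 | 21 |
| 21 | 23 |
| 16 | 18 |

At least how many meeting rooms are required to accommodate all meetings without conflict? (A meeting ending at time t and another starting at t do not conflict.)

Events (time:±→running): 1:+→1 2:-→0 11:+→1 12:-→0 15:+→1 16:+→2 16:+→3 17:+→4 … peak 4.

4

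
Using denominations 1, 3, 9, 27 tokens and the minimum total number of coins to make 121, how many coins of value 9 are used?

1

121 − 4×27→13 − 1×9→4 − 1×3→1 − 1×1→0
Count of 9: 1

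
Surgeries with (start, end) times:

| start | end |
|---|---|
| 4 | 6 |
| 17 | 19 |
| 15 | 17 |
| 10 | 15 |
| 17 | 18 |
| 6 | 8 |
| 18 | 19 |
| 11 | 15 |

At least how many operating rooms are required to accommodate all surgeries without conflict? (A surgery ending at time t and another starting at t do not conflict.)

2

The answer is the maximum number of intervals overlapping at any instant.
Events (time:±→running): 4:+→1 6:-→0 6:+→1 8:-→0 10:+→1 11:+→2 … peak 2.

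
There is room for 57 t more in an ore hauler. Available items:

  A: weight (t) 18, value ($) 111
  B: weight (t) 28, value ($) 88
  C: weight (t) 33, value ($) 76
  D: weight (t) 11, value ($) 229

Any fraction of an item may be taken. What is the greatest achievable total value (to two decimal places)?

Greedy by value/weight ratio, highest first.
Ratios (sorted): D 20.82, A 6.17, B 3.14, C 2.30
take D (11 @ 229); take A (18 @ 111); take B (28 @ 88). Capacity used 57/57.
Total value = 428.00

428.00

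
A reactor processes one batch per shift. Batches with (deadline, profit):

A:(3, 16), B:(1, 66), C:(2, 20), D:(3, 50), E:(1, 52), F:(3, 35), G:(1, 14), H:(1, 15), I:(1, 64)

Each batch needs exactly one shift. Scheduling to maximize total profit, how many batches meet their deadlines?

3

Sort by profit descending; place each in the latest free slot ≤ its deadline.
By profit: B(d1,66), I(d1,64), E(d1,52), D(d3,50), F(d3,35), C(d2,20), A(d3,16), H(d1,15), G(d1,14)
B→slot 1; I skipped; E skipped; D→slot 3; F→slot 2; C skipped; A skipped; H skipped; G skipped.
3 of 9 scheduled.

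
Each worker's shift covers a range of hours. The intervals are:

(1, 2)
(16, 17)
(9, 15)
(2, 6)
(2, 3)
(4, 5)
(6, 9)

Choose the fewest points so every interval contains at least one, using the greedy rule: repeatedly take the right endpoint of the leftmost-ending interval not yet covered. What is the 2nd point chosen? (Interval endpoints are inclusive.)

5

Sorted: [1,2] [2,3] [4,5] [2,6] [6,9] [9,15] [16,17]
{[1,2],[2,3]} hit by 2; {[4,5],[2,6]} hit by 5; {[6,9],[9,15]} hit by 9; {[16,17]} hit by 17.
Points: 2, 5, 9, 17 (4 total).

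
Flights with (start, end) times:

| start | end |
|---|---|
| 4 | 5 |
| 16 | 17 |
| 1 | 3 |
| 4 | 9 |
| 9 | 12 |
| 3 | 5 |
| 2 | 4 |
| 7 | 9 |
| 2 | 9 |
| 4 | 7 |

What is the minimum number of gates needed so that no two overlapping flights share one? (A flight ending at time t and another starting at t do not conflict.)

starts: [1, 2, 2, 3, 4, 4, 4, 7, 9, 16]
ends:   [3, 4, 5, 5, 7, 9, 9, 9, 12, 17]
s1→1 s2→2 s2→3 e3→2 s3→3 e4→2 s4→3 s4→4 s4→5  — peak 5.

5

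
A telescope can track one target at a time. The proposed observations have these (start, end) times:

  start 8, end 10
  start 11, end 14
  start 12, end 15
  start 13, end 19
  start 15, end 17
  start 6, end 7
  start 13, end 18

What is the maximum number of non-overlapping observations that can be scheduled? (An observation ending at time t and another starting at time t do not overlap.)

Sorted by end: (6,7)  (8,10)  (11,14)  (12,15)  (15,17)  (13,18)  (13,19)
take (6,7); take (8,10); take (11,14); take (15,17); skip (13,18); skip (13,19).
Selected 4 observations.

4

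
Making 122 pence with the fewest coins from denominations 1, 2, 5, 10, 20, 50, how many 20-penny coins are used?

122 = 2×50 + 1×20 + 1×2
Count of 20: 1

1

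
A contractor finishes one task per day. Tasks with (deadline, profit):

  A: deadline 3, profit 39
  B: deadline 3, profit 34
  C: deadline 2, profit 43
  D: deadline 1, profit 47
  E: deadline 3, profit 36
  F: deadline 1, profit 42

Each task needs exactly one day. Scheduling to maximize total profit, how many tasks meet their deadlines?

3

Take jobs in profit order; each goes to the latest open slot no later than its deadline.
By profit: D(d1,47), C(d2,43), F(d1,42), A(d3,39), E(d3,36), B(d3,34)
D→slot 1; C→slot 2; F skipped; A→slot 3; E skipped; B skipped.
3 of 6 scheduled.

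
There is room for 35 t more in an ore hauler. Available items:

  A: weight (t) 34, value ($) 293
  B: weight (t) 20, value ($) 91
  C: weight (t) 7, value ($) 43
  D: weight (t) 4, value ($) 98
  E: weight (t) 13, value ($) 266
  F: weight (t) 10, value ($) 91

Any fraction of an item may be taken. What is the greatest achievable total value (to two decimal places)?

Order: D (98/4=24.50) > E (266/13=20.46) > F (91/10=9.10) > A (293/34=8.62) > C (43/7=6.14) > B (91/20=4.55)
Fill: take D (4 @ 98) → take E (13 @ 266) → take F (10 @ 91) → take 8/34 of A → 68.94; 35/35 used.
Total value = 523.94

523.94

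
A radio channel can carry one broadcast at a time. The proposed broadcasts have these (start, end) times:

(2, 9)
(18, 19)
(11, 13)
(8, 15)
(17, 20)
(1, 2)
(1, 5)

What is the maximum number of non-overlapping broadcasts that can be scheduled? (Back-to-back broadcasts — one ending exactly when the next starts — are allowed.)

Order by finish time; keep every interval that doesn't clash with the previous kept one.
Sorted by end: (1,2)  (1,5)  (2,9)  (11,13)  (8,15)  (18,19)  (17,20)
take (1,2); take (2,9); take (11,13); skip (8,15); take (18,19).
Selected 4 broadcasts.

4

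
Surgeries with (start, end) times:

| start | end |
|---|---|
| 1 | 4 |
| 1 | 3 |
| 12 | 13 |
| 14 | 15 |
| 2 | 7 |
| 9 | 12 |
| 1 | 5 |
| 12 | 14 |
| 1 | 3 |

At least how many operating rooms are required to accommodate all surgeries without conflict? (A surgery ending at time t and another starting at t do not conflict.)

5

starts: [1, 1, 1, 1, 2, 9, 12, 12, 14]
ends:   [3, 3, 4, 5, 7, 12, 13, 14, 15]
s1→1 s1→2 s1→3 s1→4 s2→5  — peak 5.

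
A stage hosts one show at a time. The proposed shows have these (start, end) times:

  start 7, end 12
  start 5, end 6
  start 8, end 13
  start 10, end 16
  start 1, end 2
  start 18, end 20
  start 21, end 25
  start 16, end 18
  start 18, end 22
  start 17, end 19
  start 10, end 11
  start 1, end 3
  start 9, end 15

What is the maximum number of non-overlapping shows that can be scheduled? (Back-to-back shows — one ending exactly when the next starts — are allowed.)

6

Order by finish time; keep every interval that doesn't clash with the previous kept one.
Sorted by end: (1,2)  (1,3)  (5,6)  (10,11)  (7,12)  (8,13)  (9,15)  (10,16)  (16,18)  (17,19)  (18,20)  (18,22)  (21,25)
take (1,2); take (5,6); take (10,11); skip (7,12); skip (9,15); take (16,18); take (18,20); take (21,25).
Selected 6 shows.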